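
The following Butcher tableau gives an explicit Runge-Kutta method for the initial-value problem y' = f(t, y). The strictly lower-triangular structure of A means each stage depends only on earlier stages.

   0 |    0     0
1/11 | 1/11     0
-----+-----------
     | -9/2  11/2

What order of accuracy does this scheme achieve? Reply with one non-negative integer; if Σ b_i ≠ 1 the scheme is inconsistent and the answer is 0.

b = (-9/2, 11/2)
c = (0, 1/11)
Σ b_i: (-9/2)·1 + 11/2·1 = 1 ✓
b·c: 11/2·1/11 = 1/2 ✓; 2 stages ⇒ order 2.

2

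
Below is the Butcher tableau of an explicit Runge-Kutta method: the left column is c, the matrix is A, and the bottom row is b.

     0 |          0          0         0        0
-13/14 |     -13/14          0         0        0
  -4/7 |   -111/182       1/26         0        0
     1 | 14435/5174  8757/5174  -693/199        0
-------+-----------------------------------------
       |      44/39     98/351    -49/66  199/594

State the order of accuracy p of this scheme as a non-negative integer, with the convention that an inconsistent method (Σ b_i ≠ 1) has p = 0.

4

b = (44/39, 98/351, -49/66, 199/594)
c = (0, -13/14, -4/7, 1)
Ac = (0, 0, -1/28, 333/796)
Σ b_i: 44/39·1 + 98/351·1 + (-49/66)·1 + 199/594·1 = 1 ✓
b·c: 98/351·(-13/14) + (-49/66)·(-4/7) + 199/594·1 = 1/2 ✓
b·c²: 98/351·169/196 + (-49/66)·16/49 + 199/594·1 = 1/3 ✓
b·Ac: (-49/66)·(-1/28) + 199/594·333/796 = 1/6 ✓
b·c³: 98/351·(-2197/2744) + (-49/66)·(-64/343) + 199/594·1 = 1/4 ✓
b·(c∘Ac): (-49/66)·1/49 + 199/594·333/796 = 1/8 ✓
b·Ac²: (-49/66)·13/392 + 199/594·513/1592 = 1/12 ✓
b·A²c: 199/594·99/796 = 1/24 ✓; 4 stages ⇒ order 4.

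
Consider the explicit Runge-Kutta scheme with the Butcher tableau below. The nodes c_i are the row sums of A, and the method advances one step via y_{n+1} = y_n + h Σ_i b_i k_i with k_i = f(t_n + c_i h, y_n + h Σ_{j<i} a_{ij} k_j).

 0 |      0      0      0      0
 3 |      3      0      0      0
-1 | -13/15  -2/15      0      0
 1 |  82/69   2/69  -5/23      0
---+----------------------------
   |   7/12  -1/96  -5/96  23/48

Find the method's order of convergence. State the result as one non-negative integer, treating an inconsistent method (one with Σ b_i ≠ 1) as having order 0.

4

b = (7/12, -1/96, -5/96, 23/48)
c = (0, 3, -1, 1)
Ac = (0, 0, -2/5, 7/23)
Σ b_i: 7/12·1 + (-1/96)·1 + (-5/96)·1 + 23/48·1 = 1 ✓
b·c: (-1/96)·3 + (-5/96)·(-1) + 23/48·1 = 1/2 ✓
b·c²: (-1/96)·9 + (-5/96)·1 + 23/48·1 = 1/3 ✓
b·Ac: (-5/96)·(-2/5) + 23/48·7/23 = 1/6 ✓
b·c³: (-1/96)·27 + (-5/96)·(-1) + 23/48·1 = 1/4 ✓
b·(c∘Ac): (-5/96)·2/5 + 23/48·7/23 = 1/8 ✓
b·Ac²: (-5/96)·(-6/5) + 23/48·1/23 = 1/12 ✓
b·A²c: 23/48·2/23 = 1/24 ✓; 4 stages ⇒ order 4.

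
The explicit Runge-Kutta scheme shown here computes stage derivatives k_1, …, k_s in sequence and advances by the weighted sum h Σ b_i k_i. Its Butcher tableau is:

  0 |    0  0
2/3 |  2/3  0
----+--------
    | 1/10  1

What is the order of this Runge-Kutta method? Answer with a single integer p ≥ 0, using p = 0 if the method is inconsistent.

0

b = (1/10, 1)
c = (0, 2/3)
Σ b_i: 1/10·1 + 1·1 = 11/10 ≠ 1 ⇒ order 0.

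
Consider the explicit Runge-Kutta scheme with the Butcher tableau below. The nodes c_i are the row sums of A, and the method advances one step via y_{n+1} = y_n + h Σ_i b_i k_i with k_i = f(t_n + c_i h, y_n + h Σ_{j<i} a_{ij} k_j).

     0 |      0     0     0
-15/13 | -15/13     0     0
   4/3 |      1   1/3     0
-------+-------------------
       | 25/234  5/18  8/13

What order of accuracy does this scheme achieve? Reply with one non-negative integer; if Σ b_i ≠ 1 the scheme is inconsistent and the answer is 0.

2

b = (25/234, 5/18, 8/13)
c = (0, -15/13, 4/3)
Ac = (0, 0, -5/13)
Σ b_i: 25/234·1 + 5/18·1 + 8/13·1 = 1 ✓
b·c: 5/18·(-15/13) + 8/13·4/3 = 1/2 ✓
b·c²: 5/18·225/169 + 8/13·16/9 = 4453/3042 ≠ 1/3 ⇒ order 2.
b·Ac: 8/13·(-5/13) = -40/169 ≠ 1/6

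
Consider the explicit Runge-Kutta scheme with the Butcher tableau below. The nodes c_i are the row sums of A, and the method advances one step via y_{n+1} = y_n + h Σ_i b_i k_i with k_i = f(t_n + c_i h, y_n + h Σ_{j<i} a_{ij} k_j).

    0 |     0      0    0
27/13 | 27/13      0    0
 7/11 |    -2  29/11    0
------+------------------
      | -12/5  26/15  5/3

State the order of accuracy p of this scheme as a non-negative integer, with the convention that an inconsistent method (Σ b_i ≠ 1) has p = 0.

b = (-12/5, 26/15, 5/3)
c = (0, 27/13, 7/11)
Ac = (0, 0, 783/143)
Σ b_i: (-12/5)·1 + 26/15·1 + 5/3·1 = 1 ✓
b·c: 26/15·27/13 + 5/3·7/11 = 769/165 ≠ 1/2 ⇒ order 1.

1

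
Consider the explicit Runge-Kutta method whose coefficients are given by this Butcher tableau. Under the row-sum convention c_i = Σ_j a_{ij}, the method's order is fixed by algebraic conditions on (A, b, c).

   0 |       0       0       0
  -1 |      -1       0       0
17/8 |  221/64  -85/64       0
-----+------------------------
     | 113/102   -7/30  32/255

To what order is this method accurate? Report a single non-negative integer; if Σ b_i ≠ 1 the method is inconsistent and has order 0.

3

b = (113/102, -7/30, 32/255)
c = (0, -1, 17/8)
Ac = (0, 0, 85/64)
Σ b_i: 113/102·1 + (-7/30)·1 + 32/255·1 = 1 ✓
b·c: (-7/30)·(-1) + 32/255·17/8 = 1/2 ✓
b·c²: (-7/30)·1 + 32/255·289/64 = 1/3 ✓
b·Ac: 32/255·85/64 = 1/6 ✓; 3 stages ⇒ order 3.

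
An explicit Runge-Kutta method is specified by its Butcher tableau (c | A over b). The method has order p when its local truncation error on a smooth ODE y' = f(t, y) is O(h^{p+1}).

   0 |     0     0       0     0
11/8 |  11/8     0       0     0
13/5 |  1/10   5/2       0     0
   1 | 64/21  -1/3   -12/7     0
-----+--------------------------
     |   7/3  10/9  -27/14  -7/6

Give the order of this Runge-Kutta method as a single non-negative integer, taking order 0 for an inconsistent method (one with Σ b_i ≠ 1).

b = (7/3, 10/9, -27/14, -7/6)
c = (0, 11/8, 13/5, 1)
Ac = (0, 0, 55/16, -4129/840)
Σ b_i: 7/3·1 + 10/9·1 + (-27/14)·1 + (-7/6)·1 = 22/63 ≠ 1 ⇒ order 0.

0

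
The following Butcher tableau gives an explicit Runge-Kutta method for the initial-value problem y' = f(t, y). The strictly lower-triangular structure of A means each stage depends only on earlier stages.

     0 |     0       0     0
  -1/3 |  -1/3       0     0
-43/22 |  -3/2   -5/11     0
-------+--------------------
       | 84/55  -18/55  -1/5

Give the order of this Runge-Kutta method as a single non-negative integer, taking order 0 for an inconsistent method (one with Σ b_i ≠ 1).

b = (84/55, -18/55, -1/5)
c = (0, -1/3, -43/22)
Ac = (0, 0, 5/33)
Σ b_i: 84/55·1 + (-18/55)·1 + (-1/5)·1 = 1 ✓
b·c: (-18/55)·(-1/3) + (-1/5)·(-43/22) = 1/2 ✓
b·c²: (-18/55)·1/9 + (-1/5)·1849/484 = -1937/2420 ≠ 1/3 ⇒ order 2.
b·Ac: (-1/5)·5/33 = -1/33 ≠ 1/6

2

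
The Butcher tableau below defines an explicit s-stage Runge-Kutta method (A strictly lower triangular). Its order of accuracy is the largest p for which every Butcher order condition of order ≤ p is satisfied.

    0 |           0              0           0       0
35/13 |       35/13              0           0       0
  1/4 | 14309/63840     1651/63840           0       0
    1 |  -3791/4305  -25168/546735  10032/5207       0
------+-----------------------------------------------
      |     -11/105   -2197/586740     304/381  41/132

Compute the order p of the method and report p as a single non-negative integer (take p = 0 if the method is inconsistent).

b = (-11/105, -2197/586740, 304/381, 41/132)
c = (0, 35/13, 1/4, 1)
Ac = (0, 0, 127/1824, 44/123)
Σ b_i: (-11/105)·1 + (-2197/586740)·1 + 304/381·1 + 41/132·1 = 1 ✓
b·c: (-2197/586740)·35/13 + 304/381·1/4 + 41/132·1 = 1/2 ✓
b·c²: (-2197/586740)·1225/169 + 304/381·1/16 + 41/132·1 = 1/3 ✓
b·Ac: 304/381·127/1824 + 41/132·44/123 = 1/6 ✓
b·c³: (-2197/586740)·42875/2197 + 304/381·1/64 + 41/132·1 = 1/4 ✓
b·(c∘Ac): 304/381·127/7296 + 41/132·44/123 = 1/8 ✓
b·Ac²: 304/381·4445/23712 + 41/132·(-341/1599) = 1/12 ✓
b·A²c: 41/132·11/82 = 1/24 ✓; 4 stages ⇒ order 4.

4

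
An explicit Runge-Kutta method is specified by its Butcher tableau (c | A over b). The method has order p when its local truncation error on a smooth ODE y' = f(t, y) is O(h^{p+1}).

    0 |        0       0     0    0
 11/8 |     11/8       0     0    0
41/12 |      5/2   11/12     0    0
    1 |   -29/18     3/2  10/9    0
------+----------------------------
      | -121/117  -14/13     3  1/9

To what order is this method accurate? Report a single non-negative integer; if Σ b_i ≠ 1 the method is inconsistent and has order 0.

1

b = (-121/117, -14/13, 3, 1/9)
c = (0, 11/8, 41/12, 1)
Ac = (0, 0, 121/96, 2531/432)
Σ b_i: (-121/117)·1 + (-14/13)·1 + 3·1 + 1/9·1 = 1 ✓
b·c: (-14/13)·11/8 + 3·41/12 + 1/9·1 = 1039/117 ≠ 1/2 ⇒ order 1.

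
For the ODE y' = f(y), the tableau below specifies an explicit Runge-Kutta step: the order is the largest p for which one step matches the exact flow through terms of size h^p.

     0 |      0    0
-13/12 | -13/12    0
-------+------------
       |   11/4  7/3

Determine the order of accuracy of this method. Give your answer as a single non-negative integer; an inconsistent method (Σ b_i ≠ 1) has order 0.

b = (11/4, 7/3)
c = (0, -13/12)
Σ b_i: 11/4·1 + 7/3·1 = 61/12 ≠ 1 ⇒ order 0.

0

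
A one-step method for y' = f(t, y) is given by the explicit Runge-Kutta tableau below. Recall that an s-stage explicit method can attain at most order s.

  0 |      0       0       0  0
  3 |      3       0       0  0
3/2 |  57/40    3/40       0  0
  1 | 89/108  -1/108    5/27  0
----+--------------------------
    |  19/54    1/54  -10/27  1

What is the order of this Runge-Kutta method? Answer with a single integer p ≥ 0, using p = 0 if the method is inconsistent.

b = (19/54, 1/54, -10/27, 1)
c = (0, 3, 3/2, 1)
Ac = (0, 0, 9/40, 1/4)
Σ b_i: 19/54·1 + 1/54·1 + (-10/27)·1 + 1·1 = 1 ✓
b·c: 1/54·3 + (-10/27)·3/2 + 1·1 = 1/2 ✓
b·c²: 1/54·9 + (-10/27)·9/4 + 1·1 = 1/3 ✓
b·Ac: (-10/27)·9/40 + 1·1/4 = 1/6 ✓
b·c³: 1/54·27 + (-10/27)·27/8 + 1·1 = 1/4 ✓
b·(c∘Ac): (-10/27)·27/80 + 1·1/4 = 1/8 ✓
b·Ac²: (-10/27)·27/40 + 1·1/3 = 1/12 ✓
b·A²c: 1·1/24 = 1/24 ✓; 4 stages ⇒ order 4.

4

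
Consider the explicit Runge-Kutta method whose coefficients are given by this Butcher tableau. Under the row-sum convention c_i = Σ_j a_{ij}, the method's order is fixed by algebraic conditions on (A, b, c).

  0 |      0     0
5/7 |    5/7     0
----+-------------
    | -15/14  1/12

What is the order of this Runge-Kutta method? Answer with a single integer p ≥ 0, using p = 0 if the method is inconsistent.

0

b = (-15/14, 1/12)
c = (0, 5/7)
Σ b_i: (-15/14)·1 + 1/12·1 = -83/84 ≠ 1 ⇒ order 0.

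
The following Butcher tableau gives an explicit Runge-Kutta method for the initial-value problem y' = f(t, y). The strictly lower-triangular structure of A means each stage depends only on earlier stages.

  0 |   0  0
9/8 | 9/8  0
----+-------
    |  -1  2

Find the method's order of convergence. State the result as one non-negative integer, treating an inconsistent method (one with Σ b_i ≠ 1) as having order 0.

1

b = (-1, 2)
c = (0, 9/8)
Σ b_i: (-1)·1 + 2·1 = 1 ✓
b·c: 2·9/8 = 9/4 ≠ 1/2 ⇒ order 1.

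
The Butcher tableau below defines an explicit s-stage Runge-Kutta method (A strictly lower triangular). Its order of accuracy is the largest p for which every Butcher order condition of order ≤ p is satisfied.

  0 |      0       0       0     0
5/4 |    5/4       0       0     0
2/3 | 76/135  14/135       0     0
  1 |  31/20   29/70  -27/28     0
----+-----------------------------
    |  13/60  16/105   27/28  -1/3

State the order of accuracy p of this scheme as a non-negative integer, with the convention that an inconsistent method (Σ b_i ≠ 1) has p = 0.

b = (13/60, 16/105, 27/28, -1/3)
c = (0, 5/4, 2/3, 1)
Ac = (0, 0, 7/54, -1/8)
Σ b_i: 13/60·1 + 16/105·1 + 27/28·1 + (-1/3)·1 = 1 ✓
b·c: 16/105·5/4 + 27/28·2/3 + (-1/3)·1 = 1/2 ✓
b·c²: 16/105·25/16 + 27/28·4/9 + (-1/3)·1 = 1/3 ✓
b·Ac: 27/28·7/54 + (-1/3)·(-1/8) = 1/6 ✓
b·c³: 16/105·125/64 + 27/28·8/27 + (-1/3)·1 = 1/4 ✓
b·(c∘Ac): 27/28·7/81 + (-1/3)·(-1/8) = 1/8 ✓
b·Ac²: 27/28·35/216 + (-1/3)·7/32 = 1/12 ✓
b·A²c: (-1/3)·(-1/8) = 1/24 ✓; 4 stages ⇒ order 4.

4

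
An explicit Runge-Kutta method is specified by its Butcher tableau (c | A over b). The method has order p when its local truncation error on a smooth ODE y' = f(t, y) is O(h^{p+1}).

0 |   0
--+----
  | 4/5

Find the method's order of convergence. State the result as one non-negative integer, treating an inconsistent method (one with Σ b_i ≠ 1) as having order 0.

0

b = (4/5)
c = (0)
Σ b_i: 4/5·1 = 4/5 ≠ 1 ⇒ order 0.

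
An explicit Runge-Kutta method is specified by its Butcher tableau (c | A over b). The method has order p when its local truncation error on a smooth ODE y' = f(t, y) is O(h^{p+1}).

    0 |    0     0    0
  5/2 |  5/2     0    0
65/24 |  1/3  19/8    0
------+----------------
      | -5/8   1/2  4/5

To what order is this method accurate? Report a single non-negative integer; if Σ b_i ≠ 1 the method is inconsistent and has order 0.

0

b = (-5/8, 1/2, 4/5)
c = (0, 5/2, 65/24)
Ac = (0, 0, 95/16)
Σ b_i: (-5/8)·1 + 1/2·1 + 4/5·1 = 27/40 ≠ 1 ⇒ order 0.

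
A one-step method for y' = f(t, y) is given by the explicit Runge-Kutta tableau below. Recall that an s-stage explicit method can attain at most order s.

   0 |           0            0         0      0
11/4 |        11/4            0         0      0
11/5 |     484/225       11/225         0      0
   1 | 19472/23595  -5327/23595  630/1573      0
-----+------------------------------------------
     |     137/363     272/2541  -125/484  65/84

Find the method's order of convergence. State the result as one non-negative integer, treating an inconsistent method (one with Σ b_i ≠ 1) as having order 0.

4

b = (137/363, 272/2541, -125/484, 65/84)
c = (0, 11/4, 11/5, 1)
Ac = (0, 0, 121/900, 203/780)
Σ b_i: 137/363·1 + 272/2541·1 + (-125/484)·1 + 65/84·1 = 1 ✓
b·c: 272/2541·11/4 + (-125/484)·11/5 + 65/84·1 = 1/2 ✓
b·c²: 272/2541·121/16 + (-125/484)·121/25 + 65/84·1 = 1/3 ✓
b·Ac: (-125/484)·121/900 + 65/84·203/780 = 1/6 ✓
b·c³: 272/2541·1331/64 + (-125/484)·1331/125 + 65/84·1 = 1/4 ✓
b·(c∘Ac): (-125/484)·1331/4500 + 65/84·203/780 = 1/8 ✓
b·Ac²: (-125/484)·1331/3600 + 65/84·721/3120 = 1/12 ✓
b·A²c: 65/84·7/130 = 1/24 ✓; 4 stages ⇒ order 4.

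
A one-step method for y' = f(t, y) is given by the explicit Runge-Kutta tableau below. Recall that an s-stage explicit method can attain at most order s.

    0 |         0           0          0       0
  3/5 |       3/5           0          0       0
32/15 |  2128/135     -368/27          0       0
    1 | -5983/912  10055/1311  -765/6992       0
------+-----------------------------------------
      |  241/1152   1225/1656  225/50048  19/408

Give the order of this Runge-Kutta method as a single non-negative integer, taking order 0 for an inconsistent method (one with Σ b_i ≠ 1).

b = (241/1152, 1225/1656, 225/50048, 19/408)
c = (0, 3/5, 32/15, 1)
Ac = (0, 0, -368/45, 83/19)
Σ b_i: 241/1152·1 + 1225/1656·1 + 225/50048·1 + 19/408·1 = 1 ✓
b·c: 1225/1656·3/5 + 225/50048·32/15 + 19/408·1 = 1/2 ✓
b·c²: 1225/1656·9/25 + 225/50048·1024/225 + 19/408·1 = 1/3 ✓
b·Ac: 225/50048·(-368/45) + 19/408·83/19 = 1/6 ✓
b·c³: 1225/1656·27/125 + 225/50048·32768/3375 + 19/408·1 = 1/4 ✓
b·(c∘Ac): 225/50048·(-11776/675) + 19/408·83/19 = 1/8 ✓
b·Ac²: 225/50048·(-368/75) + 19/408·43/19 = 1/12 ✓
b·A²c: 19/408·17/19 = 1/24 ✓; 4 stages ⇒ order 4.

4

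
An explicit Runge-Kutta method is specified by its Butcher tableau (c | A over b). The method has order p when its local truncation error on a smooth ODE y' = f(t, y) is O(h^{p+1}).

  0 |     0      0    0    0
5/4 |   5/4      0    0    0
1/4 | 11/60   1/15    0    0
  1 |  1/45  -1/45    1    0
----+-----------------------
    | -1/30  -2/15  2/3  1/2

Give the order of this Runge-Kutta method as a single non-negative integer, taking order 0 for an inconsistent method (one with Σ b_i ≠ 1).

4

b = (-1/30, -2/15, 2/3, 1/2)
c = (0, 5/4, 1/4, 1)
Ac = (0, 0, 1/12, 2/9)
Σ b_i: (-1/30)·1 + (-2/15)·1 + 2/3·1 + 1/2·1 = 1 ✓
b·c: (-2/15)·5/4 + 2/3·1/4 + 1/2·1 = 1/2 ✓
b·c²: (-2/15)·25/16 + 2/3·1/16 + 1/2·1 = 1/3 ✓
b·Ac: 2/3·1/12 + 1/2·2/9 = 1/6 ✓
b·c³: (-2/15)·125/64 + 2/3·1/64 + 1/2·1 = 1/4 ✓
b·(c∘Ac): 2/3·1/48 + 1/2·2/9 = 1/8 ✓
b·Ac²: 2/3·5/48 + 1/2·1/36 = 1/12 ✓
b·A²c: 1/2·1/12 = 1/24 ✓; 4 stages ⇒ order 4.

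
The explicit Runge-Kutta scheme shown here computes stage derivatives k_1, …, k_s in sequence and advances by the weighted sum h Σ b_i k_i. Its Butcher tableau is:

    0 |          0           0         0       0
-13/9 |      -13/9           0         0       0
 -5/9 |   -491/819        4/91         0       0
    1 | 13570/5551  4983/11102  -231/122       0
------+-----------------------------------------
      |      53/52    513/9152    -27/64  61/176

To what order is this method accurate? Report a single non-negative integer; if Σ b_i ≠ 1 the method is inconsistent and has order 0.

4

b = (53/52, 513/9152, -27/64, 61/176)
c = (0, -13/9, -5/9, 1)
Ac = (0, 0, -4/63, 517/1281)
Σ b_i: 53/52·1 + 513/9152·1 + (-27/64)·1 + 61/176·1 = 1 ✓
b·c: 513/9152·(-13/9) + (-27/64)·(-5/9) + 61/176·1 = 1/2 ✓
b·c²: 513/9152·169/81 + (-27/64)·25/81 + 61/176·1 = 1/3 ✓
b·Ac: (-27/64)·(-4/63) + 61/176·517/1281 = 1/6 ✓
b·c³: 513/9152·(-2197/729) + (-27/64)·(-125/729) + 61/176·1 = 1/4 ✓
b·(c∘Ac): (-27/64)·20/567 + 61/176·517/1281 = 1/8 ✓
b·Ac²: (-27/64)·52/567 + 61/176·451/1281 = 1/12 ✓
b·A²c: 61/176·22/183 = 1/24 ✓; 4 stages ⇒ order 4.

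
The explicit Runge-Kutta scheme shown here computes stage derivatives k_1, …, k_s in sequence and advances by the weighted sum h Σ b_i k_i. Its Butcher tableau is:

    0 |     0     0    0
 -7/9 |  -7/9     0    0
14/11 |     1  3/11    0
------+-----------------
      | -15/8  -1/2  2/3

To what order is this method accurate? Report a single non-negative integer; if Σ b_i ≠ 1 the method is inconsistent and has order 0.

b = (-15/8, -1/2, 2/3)
c = (0, -7/9, 14/11)
Ac = (0, 0, -7/33)
Σ b_i: (-15/8)·1 + (-1/2)·1 + 2/3·1 = -41/24 ≠ 1 ⇒ order 0.

0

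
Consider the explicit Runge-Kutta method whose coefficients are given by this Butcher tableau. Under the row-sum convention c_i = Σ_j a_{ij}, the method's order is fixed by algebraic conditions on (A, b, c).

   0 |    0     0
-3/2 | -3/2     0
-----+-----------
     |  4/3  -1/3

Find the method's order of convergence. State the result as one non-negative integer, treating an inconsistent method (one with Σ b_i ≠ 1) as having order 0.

b = (4/3, -1/3)
c = (0, -3/2)
Σ b_i: 4/3·1 + (-1/3)·1 = 1 ✓
b·c: (-1/3)·(-3/2) = 1/2 ✓; 2 stages ⇒ order 2.

2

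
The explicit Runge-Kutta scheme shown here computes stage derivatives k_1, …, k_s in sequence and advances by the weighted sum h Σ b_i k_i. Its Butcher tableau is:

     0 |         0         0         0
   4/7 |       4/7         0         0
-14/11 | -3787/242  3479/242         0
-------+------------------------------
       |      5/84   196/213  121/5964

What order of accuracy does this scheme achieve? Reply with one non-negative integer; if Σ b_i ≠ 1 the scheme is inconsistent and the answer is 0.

b = (5/84, 196/213, 121/5964)
c = (0, 4/7, -14/11)
Ac = (0, 0, 994/121)
Σ b_i: 5/84·1 + 196/213·1 + 121/5964·1 = 1 ✓
b·c: 196/213·4/7 + 121/5964·(-14/11) = 1/2 ✓
b·c²: 196/213·16/49 + 121/5964·196/121 = 1/3 ✓
b·Ac: 121/5964·994/121 = 1/6 ✓; 3 stages ⇒ order 3.

3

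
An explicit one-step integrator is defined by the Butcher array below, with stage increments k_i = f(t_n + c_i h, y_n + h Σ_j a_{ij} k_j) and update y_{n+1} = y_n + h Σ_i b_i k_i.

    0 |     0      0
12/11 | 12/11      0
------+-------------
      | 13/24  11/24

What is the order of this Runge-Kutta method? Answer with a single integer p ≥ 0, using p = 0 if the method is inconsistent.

b = (13/24, 11/24)
c = (0, 12/11)
Σ b_i: 13/24·1 + 11/24·1 = 1 ✓
b·c: 11/24·12/11 = 1/2 ✓; 2 stages ⇒ order 2.

2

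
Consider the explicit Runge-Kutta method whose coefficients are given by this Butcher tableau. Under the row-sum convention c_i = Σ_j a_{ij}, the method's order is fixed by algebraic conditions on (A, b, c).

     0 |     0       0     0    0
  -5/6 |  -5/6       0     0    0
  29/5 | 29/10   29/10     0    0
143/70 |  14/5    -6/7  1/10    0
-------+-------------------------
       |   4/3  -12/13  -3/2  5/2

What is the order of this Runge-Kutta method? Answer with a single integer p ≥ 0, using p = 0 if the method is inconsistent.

0

b = (4/3, -12/13, -3/2, 5/2)
c = (0, -5/6, 29/5, 143/70)
Ac = (0, 0, -29/12, 453/350)
Σ b_i: 4/3·1 + (-12/13)·1 + (-3/2)·1 + 5/2·1 = 55/39 ≠ 1 ⇒ order 0.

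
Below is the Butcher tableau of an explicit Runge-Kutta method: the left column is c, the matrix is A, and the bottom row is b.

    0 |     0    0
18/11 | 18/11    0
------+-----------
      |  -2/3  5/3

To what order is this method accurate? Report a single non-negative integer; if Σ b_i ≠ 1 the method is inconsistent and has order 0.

b = (-2/3, 5/3)
c = (0, 18/11)
Σ b_i: (-2/3)·1 + 5/3·1 = 1 ✓
b·c: 5/3·18/11 = 30/11 ≠ 1/2 ⇒ order 1.

1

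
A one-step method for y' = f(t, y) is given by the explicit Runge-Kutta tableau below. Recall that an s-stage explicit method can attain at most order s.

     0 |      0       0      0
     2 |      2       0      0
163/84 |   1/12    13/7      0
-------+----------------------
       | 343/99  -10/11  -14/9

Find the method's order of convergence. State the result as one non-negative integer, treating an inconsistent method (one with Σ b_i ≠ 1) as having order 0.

b = (343/99, -10/11, -14/9)
c = (0, 2, 163/84)
Ac = (0, 0, 26/7)
Σ b_i: 343/99·1 + (-10/11)·1 + (-14/9)·1 = 1 ✓
b·c: (-10/11)·2 + (-14/9)·163/84 = -2873/594 ≠ 1/2 ⇒ order 1.

1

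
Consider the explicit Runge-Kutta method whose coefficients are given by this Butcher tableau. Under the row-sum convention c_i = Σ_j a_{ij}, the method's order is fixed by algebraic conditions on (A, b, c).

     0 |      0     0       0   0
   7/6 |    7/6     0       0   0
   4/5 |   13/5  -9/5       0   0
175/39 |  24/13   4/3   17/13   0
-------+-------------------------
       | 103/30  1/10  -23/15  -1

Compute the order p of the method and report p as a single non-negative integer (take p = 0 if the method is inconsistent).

1

b = (103/30, 1/10, -23/15, -1)
c = (0, 7/6, 4/5, 175/39)
Ac = (0, 0, -21/10, 1522/585)
Σ b_i: 103/30·1 + 1/10·1 + (-23/15)·1 + (-1)·1 = 1 ✓
b·c: 1/10·7/6 + (-23/15)·4/5 + (-1)·175/39 = -21829/3900 ≠ 1/2 ⇒ order 1.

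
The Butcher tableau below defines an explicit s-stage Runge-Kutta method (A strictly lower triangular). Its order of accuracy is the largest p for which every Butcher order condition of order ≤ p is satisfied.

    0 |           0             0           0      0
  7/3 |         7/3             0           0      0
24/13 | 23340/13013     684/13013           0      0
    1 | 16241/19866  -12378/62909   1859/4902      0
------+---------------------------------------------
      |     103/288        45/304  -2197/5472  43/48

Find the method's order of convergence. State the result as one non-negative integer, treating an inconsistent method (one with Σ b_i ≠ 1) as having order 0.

b = (103/288, 45/304, -2197/5472, 43/48)
c = (0, 7/3, 24/13, 1)
Ac = (0, 0, 228/1859, 114/473)
Σ b_i: 103/288·1 + 45/304·1 + (-2197/5472)·1 + 43/48·1 = 1 ✓
b·c: 45/304·7/3 + (-2197/5472)·24/13 + 43/48·1 = 1/2 ✓
b·c²: 45/304·49/9 + (-2197/5472)·576/169 + 43/48·1 = 1/3 ✓
b·Ac: (-2197/5472)·228/1859 + 43/48·114/473 = 1/6 ✓
b·c³: 45/304·343/27 + (-2197/5472)·13824/2197 + 43/48·1 = 1/4 ✓
b·(c∘Ac): (-2197/5472)·5472/24167 + 43/48·114/473 = 1/8 ✓
b·Ac²: (-2197/5472)·532/1859 + 43/48·314/1419 = 1/12 ✓
b·A²c: 43/48·2/43 = 1/24 ✓; 4 stages ⇒ order 4.

4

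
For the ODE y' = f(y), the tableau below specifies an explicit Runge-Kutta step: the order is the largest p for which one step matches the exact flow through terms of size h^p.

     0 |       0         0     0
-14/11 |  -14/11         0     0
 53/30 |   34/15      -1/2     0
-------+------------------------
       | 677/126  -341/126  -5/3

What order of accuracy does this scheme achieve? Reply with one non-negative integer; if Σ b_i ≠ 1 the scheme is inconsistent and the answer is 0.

2

b = (677/126, -341/126, -5/3)
c = (0, -14/11, 53/30)
Ac = (0, 0, 7/11)
Σ b_i: 677/126·1 + (-341/126)·1 + (-5/3)·1 = 1 ✓
b·c: (-341/126)·(-14/11) + (-5/3)·53/30 = 1/2 ✓
b·c²: (-341/126)·196/121 + (-5/3)·2809/900 = -56939/5940 ≠ 1/3 ⇒ order 2.
b·Ac: (-5/3)·7/11 = -35/33 ≠ 1/6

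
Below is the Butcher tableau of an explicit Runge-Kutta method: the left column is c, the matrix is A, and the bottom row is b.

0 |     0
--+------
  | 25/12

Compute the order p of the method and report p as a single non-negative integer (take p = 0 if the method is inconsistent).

b = (25/12)
c = (0)
Σ b_i: 25/12·1 = 25/12 ≠ 1 ⇒ order 0.

0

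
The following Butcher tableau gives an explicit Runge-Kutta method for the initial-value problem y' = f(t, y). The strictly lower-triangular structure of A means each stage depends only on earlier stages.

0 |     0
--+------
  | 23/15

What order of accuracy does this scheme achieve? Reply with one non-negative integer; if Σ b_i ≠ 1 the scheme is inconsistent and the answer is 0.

b = (23/15)
c = (0)
Σ b_i: 23/15·1 = 23/15 ≠ 1 ⇒ order 0.

0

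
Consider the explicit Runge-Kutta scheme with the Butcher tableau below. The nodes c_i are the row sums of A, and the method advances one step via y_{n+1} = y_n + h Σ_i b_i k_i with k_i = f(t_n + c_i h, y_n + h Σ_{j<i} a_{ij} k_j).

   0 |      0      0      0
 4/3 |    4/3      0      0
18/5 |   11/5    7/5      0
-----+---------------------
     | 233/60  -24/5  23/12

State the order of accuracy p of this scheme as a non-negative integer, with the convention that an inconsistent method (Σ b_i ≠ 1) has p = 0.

b = (233/60, -24/5, 23/12)
c = (0, 4/3, 18/5)
Ac = (0, 0, 28/15)
Σ b_i: 233/60·1 + (-24/5)·1 + 23/12·1 = 1 ✓
b·c: (-24/5)·4/3 + 23/12·18/5 = 1/2 ✓
b·c²: (-24/5)·16/9 + 23/12·324/25 = 1223/75 ≠ 1/3 ⇒ order 2.
b·Ac: 23/12·28/15 = 161/45 ≠ 1/6

2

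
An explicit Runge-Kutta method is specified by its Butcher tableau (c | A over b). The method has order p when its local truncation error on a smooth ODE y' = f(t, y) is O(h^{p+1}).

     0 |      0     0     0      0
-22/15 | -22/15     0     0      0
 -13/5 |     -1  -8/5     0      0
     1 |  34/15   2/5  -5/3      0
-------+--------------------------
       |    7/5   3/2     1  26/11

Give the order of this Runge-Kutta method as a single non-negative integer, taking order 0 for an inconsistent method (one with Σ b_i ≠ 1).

b = (7/5, 3/2, 1, 26/11)
c = (0, -22/15, -13/5, 1)
Ac = (0, 0, 176/75, 281/75)
Σ b_i: 7/5·1 + 3/2·1 + 1·1 + 26/11·1 = 689/110 ≠ 1 ⇒ order 0.

0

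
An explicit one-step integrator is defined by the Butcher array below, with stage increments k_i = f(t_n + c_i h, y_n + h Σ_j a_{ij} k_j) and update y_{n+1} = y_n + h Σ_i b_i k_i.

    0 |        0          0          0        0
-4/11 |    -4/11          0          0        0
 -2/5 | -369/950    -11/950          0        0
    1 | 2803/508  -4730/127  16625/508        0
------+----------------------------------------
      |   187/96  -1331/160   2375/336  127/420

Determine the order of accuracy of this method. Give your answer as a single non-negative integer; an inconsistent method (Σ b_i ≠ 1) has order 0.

4

b = (187/96, -1331/160, 2375/336, 127/420)
c = (0, -4/11, -2/5, 1)
Ac = (0, 0, 2/475, 115/254)
Σ b_i: 187/96·1 + (-1331/160)·1 + 2375/336·1 + 127/420·1 = 1 ✓
b·c: (-1331/160)·(-4/11) + 2375/336·(-2/5) + 127/420·1 = 1/2 ✓
b·c²: (-1331/160)·16/121 + 2375/336·4/25 + 127/420·1 = 1/3 ✓
b·Ac: 2375/336·2/475 + 127/420·115/254 = 1/6 ✓
b·c³: (-1331/160)·(-64/1331) + 2375/336·(-8/125) + 127/420·1 = 1/4 ✓
b·(c∘Ac): 2375/336·(-4/2375) + 127/420·115/254 = 1/8 ✓
b·Ac²: 2375/336·(-8/5225) + 127/420·435/1397 = 1/12 ✓
b·A²c: 127/420·35/254 = 1/24 ✓; 4 stages ⇒ order 4.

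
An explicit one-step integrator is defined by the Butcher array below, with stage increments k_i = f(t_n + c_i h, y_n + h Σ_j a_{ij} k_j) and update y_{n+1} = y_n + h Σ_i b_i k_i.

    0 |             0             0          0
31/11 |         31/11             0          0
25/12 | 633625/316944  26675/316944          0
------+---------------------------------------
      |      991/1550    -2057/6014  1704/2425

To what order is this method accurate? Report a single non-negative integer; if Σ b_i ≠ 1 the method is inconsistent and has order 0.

3

b = (991/1550, -2057/6014, 1704/2425)
c = (0, 31/11, 25/12)
Ac = (0, 0, 2425/10224)
Σ b_i: 991/1550·1 + (-2057/6014)·1 + 1704/2425·1 = 1 ✓
b·c: (-2057/6014)·31/11 + 1704/2425·25/12 = 1/2 ✓
b·c²: (-2057/6014)·961/121 + 1704/2425·625/144 = 1/3 ✓
b·Ac: 1704/2425·2425/10224 = 1/6 ✓; 3 stages ⇒ order 3.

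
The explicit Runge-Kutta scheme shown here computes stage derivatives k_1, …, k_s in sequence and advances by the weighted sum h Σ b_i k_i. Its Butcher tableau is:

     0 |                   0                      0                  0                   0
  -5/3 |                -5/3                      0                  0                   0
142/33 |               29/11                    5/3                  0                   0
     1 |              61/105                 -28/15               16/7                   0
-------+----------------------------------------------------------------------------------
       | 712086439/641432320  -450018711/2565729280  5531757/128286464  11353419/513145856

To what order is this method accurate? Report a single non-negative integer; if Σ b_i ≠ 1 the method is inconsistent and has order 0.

3

b = (712086439/641432320, -450018711/2565729280, 5531757/128286464, 11353419/513145856)
c = (0, -5/3, 142/33, 1)
Ac = (0, 0, -25/9, 8972/693)
Σ b_i: 712086439/641432320·1 + (-450018711/2565729280)·1 + 5531757/128286464·1 + 11353419/513145856·1 = 1 ✓
b·c: (-450018711/2565729280)·(-5/3) + 5531757/128286464·142/33 + 11353419/513145856·1 = 1/2 ✓
b·c²: (-450018711/2565729280)·25/9 + 5531757/128286464·20164/1089 + 11353419/513145856·1 = 1/3 ✓
b·Ac: 5531757/128286464·(-25/9) + 11353419/513145856·8972/693 = 1/6 ✓
b·c³: (-450018711/2565729280)·(-125/27) + 5531757/128286464·2863288/35937 + 11353419/513145856·1 = 27113785873/6350179968 ≠ 1/4 ⇒ order 3.
b·(c∘Ac): 5531757/128286464·(-3550/297) + 11353419/513145856·8972/693 = -264359329/1154578176 ≠ 1/8
b·Ac²: 5531757/128286464·125/27 + 11353419/513145856·849292/22869 = 1621356469/1587544992 ≠ 1/12
b·A²c: 11353419/513145856·(-400/63) = -4505325/32071616 ≠ 1/24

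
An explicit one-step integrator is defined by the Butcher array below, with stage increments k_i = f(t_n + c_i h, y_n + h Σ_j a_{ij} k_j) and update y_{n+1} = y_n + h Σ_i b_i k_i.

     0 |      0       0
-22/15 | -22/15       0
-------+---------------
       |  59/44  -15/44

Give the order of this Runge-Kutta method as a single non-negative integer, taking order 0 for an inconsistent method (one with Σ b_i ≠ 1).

2

b = (59/44, -15/44)
c = (0, -22/15)
Σ b_i: 59/44·1 + (-15/44)·1 = 1 ✓
b·c: (-15/44)·(-22/15) = 1/2 ✓; 2 stages ⇒ order 2.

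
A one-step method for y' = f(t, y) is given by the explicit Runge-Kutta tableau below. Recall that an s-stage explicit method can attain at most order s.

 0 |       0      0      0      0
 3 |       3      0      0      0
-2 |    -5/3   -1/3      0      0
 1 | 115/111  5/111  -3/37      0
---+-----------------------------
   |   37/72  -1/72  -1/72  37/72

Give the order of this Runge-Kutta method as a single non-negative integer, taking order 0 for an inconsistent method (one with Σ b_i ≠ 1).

4

b = (37/72, -1/72, -1/72, 37/72)
c = (0, 3, -2, 1)
Ac = (0, 0, -1, 11/37)
Σ b_i: 37/72·1 + (-1/72)·1 + (-1/72)·1 + 37/72·1 = 1 ✓
b·c: (-1/72)·3 + (-1/72)·(-2) + 37/72·1 = 1/2 ✓
b·c²: (-1/72)·9 + (-1/72)·4 + 37/72·1 = 1/3 ✓
b·Ac: (-1/72)·(-1) + 37/72·11/37 = 1/6 ✓
b·c³: (-1/72)·27 + (-1/72)·(-8) + 37/72·1 = 1/4 ✓
b·(c∘Ac): (-1/72)·2 + 37/72·11/37 = 1/8 ✓
b·Ac²: (-1/72)·(-3) + 37/72·3/37 = 1/12 ✓
b·A²c: 37/72·3/37 = 1/24 ✓; 4 stages ⇒ order 4.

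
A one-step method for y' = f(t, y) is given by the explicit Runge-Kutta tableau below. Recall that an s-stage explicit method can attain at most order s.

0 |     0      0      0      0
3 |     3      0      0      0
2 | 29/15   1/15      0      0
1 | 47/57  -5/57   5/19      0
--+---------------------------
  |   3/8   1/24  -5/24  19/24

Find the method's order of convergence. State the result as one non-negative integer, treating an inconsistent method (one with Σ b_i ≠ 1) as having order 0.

4

b = (3/8, 1/24, -5/24, 19/24)
c = (0, 3, 2, 1)
Ac = (0, 0, 1/5, 5/19)
Σ b_i: 3/8·1 + 1/24·1 + (-5/24)·1 + 19/24·1 = 1 ✓
b·c: 1/24·3 + (-5/24)·2 + 19/24·1 = 1/2 ✓
b·c²: 1/24·9 + (-5/24)·4 + 19/24·1 = 1/3 ✓
b·Ac: (-5/24)·1/5 + 19/24·5/19 = 1/6 ✓
b·c³: 1/24·27 + (-5/24)·8 + 19/24·1 = 1/4 ✓
b·(c∘Ac): (-5/24)·2/5 + 19/24·5/19 = 1/8 ✓
b·Ac²: (-5/24)·3/5 + 19/24·5/19 = 1/12 ✓
b·A²c: 19/24·1/19 = 1/24 ✓; 4 stages ⇒ order 4.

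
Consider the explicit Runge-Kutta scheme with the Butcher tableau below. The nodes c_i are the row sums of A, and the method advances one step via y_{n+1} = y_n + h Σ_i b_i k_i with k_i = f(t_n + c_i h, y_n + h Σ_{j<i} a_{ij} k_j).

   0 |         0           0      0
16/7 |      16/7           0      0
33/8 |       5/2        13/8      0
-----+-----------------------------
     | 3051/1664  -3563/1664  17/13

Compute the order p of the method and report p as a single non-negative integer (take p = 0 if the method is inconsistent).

b = (3051/1664, -3563/1664, 17/13)
c = (0, 16/7, 33/8)
Ac = (0, 0, 26/7)
Σ b_i: 3051/1664·1 + (-3563/1664)·1 + 17/13·1 = 1 ✓
b·c: (-3563/1664)·16/7 + 17/13·33/8 = 1/2 ✓
b·c²: (-3563/1664)·256/49 + 17/13·1089/64 = 64439/5824 ≠ 1/3 ⇒ order 2.
b·Ac: 17/13·26/7 = 34/7 ≠ 1/6

2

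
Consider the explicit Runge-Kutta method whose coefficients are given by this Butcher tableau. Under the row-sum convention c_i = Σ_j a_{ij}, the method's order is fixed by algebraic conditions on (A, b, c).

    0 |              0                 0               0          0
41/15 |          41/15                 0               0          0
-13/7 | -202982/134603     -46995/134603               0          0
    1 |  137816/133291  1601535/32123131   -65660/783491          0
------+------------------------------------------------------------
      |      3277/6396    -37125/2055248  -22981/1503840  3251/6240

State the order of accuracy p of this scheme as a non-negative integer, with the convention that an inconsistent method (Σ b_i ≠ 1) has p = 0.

b = (3277/6396, -37125/2055248, -22981/1503840, 3251/6240)
c = (0, 41/15, -13/7, 1)
Ac = (0, 0, -3133/3283, 949/3251)
Σ b_i: 3277/6396·1 + (-37125/2055248)·1 + (-22981/1503840)·1 + 3251/6240·1 = 1 ✓
b·c: (-37125/2055248)·41/15 + (-22981/1503840)·(-13/7) + 3251/6240·1 = 1/2 ✓
b·c²: (-37125/2055248)·1681/225 + (-22981/1503840)·169/49 + 3251/6240·1 = 1/3 ✓
b·Ac: (-22981/1503840)·(-3133/3283) + 3251/6240·949/3251 = 1/6 ✓
b·c³: (-37125/2055248)·68921/3375 + (-22981/1503840)·(-2197/343) + 3251/6240·1 = 1/4 ✓
b·(c∘Ac): (-22981/1503840)·40729/22981 + 3251/6240·949/3251 = 1/8 ✓
b·Ac²: (-22981/1503840)·(-128453/49245) + 3251/6240·4069/48765 = 1/12 ✓
b·A²c: 3251/6240·260/3251 = 1/24 ✓; 4 stages ⇒ order 4.

4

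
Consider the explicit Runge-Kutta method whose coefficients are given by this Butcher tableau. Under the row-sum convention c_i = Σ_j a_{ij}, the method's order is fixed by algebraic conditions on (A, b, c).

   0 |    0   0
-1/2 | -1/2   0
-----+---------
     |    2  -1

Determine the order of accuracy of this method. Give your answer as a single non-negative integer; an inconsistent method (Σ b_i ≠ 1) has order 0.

b = (2, -1)
c = (0, -1/2)
Σ b_i: 2·1 + (-1)·1 = 1 ✓
b·c: (-1)·(-1/2) = 1/2 ✓; 2 stages ⇒ order 2.

2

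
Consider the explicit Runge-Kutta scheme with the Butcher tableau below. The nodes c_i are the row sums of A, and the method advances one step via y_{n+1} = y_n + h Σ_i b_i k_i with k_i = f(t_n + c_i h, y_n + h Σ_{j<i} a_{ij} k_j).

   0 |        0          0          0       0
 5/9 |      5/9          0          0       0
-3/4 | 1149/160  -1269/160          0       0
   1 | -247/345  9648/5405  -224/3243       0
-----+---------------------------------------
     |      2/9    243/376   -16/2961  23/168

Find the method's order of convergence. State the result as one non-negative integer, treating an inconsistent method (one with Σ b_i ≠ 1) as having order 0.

4

b = (2/9, 243/376, -16/2961, 23/168)
c = (0, 5/9, -3/4, 1)
Ac = (0, 0, -141/32, 24/23)
Σ b_i: 2/9·1 + 243/376·1 + (-16/2961)·1 + 23/168·1 = 1 ✓
b·c: 243/376·5/9 + (-16/2961)·(-3/4) + 23/168·1 = 1/2 ✓
b·c²: 243/376·25/81 + (-16/2961)·9/16 + 23/168·1 = 1/3 ✓
b·Ac: (-16/2961)·(-141/32) + 23/168·24/23 = 1/6 ✓
b·c³: 243/376·125/729 + (-16/2961)·(-27/64) + 23/168·1 = 1/4 ✓
b·(c∘Ac): (-16/2961)·423/128 + 23/168·24/23 = 1/8 ✓
b·Ac²: (-16/2961)·(-235/96) + 23/168·106/207 = 1/12 ✓
b·A²c: 23/168·7/23 = 1/24 ✓; 4 stages ⇒ order 4.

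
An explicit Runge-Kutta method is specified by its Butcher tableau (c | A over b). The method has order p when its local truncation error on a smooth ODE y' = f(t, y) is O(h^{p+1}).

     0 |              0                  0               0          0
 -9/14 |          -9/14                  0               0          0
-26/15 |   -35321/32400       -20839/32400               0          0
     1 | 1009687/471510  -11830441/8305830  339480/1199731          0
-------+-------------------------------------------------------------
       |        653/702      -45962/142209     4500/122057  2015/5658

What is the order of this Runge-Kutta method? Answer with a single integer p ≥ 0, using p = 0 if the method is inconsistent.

b = (653/702, -45962/142209, 4500/122057, 2015/5658)
c = (0, -9/14, -26/15, 1)
Ac = (0, 0, 2977/7200, 3427/8060)
Σ b_i: 653/702·1 + (-45962/142209)·1 + 4500/122057·1 + 2015/5658·1 = 1 ✓
b·c: (-45962/142209)·(-9/14) + 4500/122057·(-26/15) + 2015/5658·1 = 1/2 ✓
b·c²: (-45962/142209)·81/196 + 4500/122057·676/225 + 2015/5658·1 = 1/3 ✓
b·Ac: 4500/122057·2977/7200 + 2015/5658·3427/8060 = 1/6 ✓
b·c³: (-45962/142209)·(-729/2744) + 4500/122057·(-17576/3375) + 2015/5658·1 = 1/4 ✓
b·(c∘Ac): 4500/122057·(-38701/54000) + 2015/5658·3427/8060 = 1/8 ✓
b·Ac²: 4500/122057·(-2977/11200) + 2015/5658·29509/112840 = 1/12 ✓
b·A²c: 2015/5658·943/8060 = 1/24 ✓; 4 stages ⇒ order 4.

4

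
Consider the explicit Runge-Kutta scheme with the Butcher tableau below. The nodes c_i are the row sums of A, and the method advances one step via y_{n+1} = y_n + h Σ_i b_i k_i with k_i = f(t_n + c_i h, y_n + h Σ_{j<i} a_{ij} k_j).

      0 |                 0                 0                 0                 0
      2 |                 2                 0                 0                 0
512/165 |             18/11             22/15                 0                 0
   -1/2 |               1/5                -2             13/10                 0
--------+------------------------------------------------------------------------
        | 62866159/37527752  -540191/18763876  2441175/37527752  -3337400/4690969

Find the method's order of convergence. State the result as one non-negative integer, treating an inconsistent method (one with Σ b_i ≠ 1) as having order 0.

3

b = (62866159/37527752, -540191/18763876, 2441175/37527752, -3337400/4690969)
c = (0, 2, 512/165, -1/2)
Ac = (0, 0, 44/15, 28/825)
Σ b_i: 62866159/37527752·1 + (-540191/18763876)·1 + 2441175/37527752·1 + (-3337400/4690969)·1 = 1 ✓
b·c: (-540191/18763876)·2 + 2441175/37527752·512/165 + (-3337400/4690969)·(-1/2) = 1/2 ✓
b·c²: (-540191/18763876)·4 + 2441175/37527752·262144/27225 + (-3337400/4690969)·1/4 = 1/3 ✓
b·Ac: 2441175/37527752·44/15 + (-3337400/4690969)·28/825 = 1/6 ✓
b·c³: (-540191/18763876)·8 + 2441175/37527752·134217728/4492125 + (-3337400/4690969)·(-1/8) = 4184783639/2322029655 ≠ 1/4 ⇒ order 3.
b·(c∘Ac): 2441175/37527752·2048/225 + (-3337400/4690969)·(-14/825) = 8502448/14072907 ≠ 1/8
b·Ac²: 2441175/37527752·88/15 + (-3337400/4690969)·614936/136125 = -6576716771/2322029655 ≠ 1/12
b·A²c: (-3337400/4690969)·286/75 = -38179856/14072907 ≠ 1/24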